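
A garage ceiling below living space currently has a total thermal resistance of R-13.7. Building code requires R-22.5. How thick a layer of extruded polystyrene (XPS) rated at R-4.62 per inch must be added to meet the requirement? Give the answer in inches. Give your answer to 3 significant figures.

ΔR = 22.5 − 13.7 = 8.8 ft²·°F·h/BTU
L = ΔR / (R/in) = 8.8/4.62 = 1.905 in

1.90 in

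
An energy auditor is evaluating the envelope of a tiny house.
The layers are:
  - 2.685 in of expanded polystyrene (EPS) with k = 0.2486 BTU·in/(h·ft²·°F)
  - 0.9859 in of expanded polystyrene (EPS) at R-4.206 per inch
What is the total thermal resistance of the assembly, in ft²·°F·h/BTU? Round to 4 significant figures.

14.95 ft²·°F·h/BTU

2.685/0.2486 = 10.8
0.9859 × 4.206 = 4.1467
R_total = 10.8 + 4.1467 = 14.947 ft²·°F·h/BTU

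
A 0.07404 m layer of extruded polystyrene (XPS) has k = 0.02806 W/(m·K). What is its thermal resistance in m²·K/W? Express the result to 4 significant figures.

R = L/k = 0.07404/0.02806 = 2.6386 m²·K/W

2.639 m²·K/W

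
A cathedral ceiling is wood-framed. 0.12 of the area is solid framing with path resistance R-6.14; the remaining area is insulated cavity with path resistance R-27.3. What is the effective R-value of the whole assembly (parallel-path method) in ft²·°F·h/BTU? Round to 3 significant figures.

U_eff = 0.88/27.3 + 0.12/6.14 = 0.03223 + 0.01954 = 0.05178
R_eff = 1/U_eff = 19.31 ft²·°F·h/BTU

19.3 ft²·°F·h/BTU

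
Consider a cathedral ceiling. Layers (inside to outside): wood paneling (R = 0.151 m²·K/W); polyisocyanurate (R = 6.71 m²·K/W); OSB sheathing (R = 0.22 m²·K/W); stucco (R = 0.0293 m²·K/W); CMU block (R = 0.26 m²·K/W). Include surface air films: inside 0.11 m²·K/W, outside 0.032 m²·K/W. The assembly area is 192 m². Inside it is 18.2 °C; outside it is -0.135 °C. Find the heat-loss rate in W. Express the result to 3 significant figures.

R_total = 0.11 + 0.151 + 6.71 + 0.22 + 0.0293 + 0.26 + 0.032 = 7.512 m²·K/W
Q = A·ΔT/R = 192 × (18.2 − (-0.135)) / 7.512 = 468.6 W

469 W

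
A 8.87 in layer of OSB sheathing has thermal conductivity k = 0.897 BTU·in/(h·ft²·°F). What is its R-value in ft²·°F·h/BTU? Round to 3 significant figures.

9.89 ft²·°F·h/BTU

R = L/k = 8.87/0.897 = 9.889 ft²·°F·h/BTU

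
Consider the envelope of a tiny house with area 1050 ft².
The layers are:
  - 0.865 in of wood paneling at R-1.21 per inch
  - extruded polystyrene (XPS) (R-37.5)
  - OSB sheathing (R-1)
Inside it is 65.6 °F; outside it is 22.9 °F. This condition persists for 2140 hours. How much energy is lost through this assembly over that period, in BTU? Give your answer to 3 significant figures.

0.865 × 1.21 = 1.047
R_total = 1.047 + 37.5 + 1 = 39.55 ft²·°F·h/BTU
Q = 1050 × (65.6 − 22.9) / 39.55 = 1134 BTU/h
E = 1134 × 2140 = 2426000 BTU

2430000 BTU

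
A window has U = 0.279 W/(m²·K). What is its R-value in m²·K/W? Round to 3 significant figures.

3.58 m²·K/W

R = 1/U = 1/0.279 = 3.584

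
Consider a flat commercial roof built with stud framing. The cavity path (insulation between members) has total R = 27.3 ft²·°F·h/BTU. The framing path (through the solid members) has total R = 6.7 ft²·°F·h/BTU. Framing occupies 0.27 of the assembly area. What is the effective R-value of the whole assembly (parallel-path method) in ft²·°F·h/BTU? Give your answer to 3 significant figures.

U_eff = 0.73/27.3 + 0.27/6.7 = 0.02674 + 0.0403 = 0.06704
R_eff = 1/U_eff = 14.92 ft²·°F·h/BTU

14.9 ft²·°F·h/BTU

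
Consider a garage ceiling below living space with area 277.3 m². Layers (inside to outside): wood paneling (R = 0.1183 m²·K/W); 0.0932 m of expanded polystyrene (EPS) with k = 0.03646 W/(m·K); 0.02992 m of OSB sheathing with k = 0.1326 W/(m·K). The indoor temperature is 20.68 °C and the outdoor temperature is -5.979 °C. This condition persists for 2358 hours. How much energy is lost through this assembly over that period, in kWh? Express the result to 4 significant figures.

0.0932/0.03646 = 2.5562
0.02992/0.1326 = 0.22564
R_total = 0.1183 + 2.5562 + 0.22564 = 2.9002 m²·K/W
Q = 277.3 × (20.68 − (-5.979)) / 2.9002 = 2549 W
E = 2549 W × 2358 h / 1000 = 6010.6 kWh

6011 kWh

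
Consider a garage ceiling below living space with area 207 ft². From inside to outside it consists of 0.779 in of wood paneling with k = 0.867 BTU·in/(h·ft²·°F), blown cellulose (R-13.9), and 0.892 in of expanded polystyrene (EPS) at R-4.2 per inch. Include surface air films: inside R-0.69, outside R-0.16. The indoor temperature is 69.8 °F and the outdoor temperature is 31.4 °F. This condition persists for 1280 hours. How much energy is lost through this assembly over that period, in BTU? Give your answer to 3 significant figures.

0.779/0.867 = 0.8985
0.892 × 4.2 = 3.746
R_total = 0.69 + 0.8985 + 13.9 + 3.746 + 0.16 = 19.39 ft²·°F·h/BTU
Q = 207 × (69.8 − 31.4) / 19.39 = 409.8 BTU/h
E = 409.8 × 1280 = 524600 BTU

525000 BTU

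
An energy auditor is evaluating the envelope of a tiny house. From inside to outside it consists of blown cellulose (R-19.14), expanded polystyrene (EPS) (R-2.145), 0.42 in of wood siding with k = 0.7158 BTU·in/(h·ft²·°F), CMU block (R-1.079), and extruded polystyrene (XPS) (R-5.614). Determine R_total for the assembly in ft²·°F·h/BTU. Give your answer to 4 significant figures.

28.56 ft²·°F·h/BTU

0.42/0.7158 = 0.58676
R_total = 19.14 + 2.145 + 0.58676 + 1.079 + 5.614 = 28.565 ft²·°F·h/BTU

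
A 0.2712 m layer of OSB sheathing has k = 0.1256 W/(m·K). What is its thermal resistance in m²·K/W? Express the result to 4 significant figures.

2.159 m²·K/W

R = L/k = 0.2712/0.1256 = 2.1592 m²·K/W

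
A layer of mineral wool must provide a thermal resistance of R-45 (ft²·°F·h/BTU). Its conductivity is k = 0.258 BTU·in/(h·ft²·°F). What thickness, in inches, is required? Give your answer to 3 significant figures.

L = R × k = 45 × 0.258 = 11.61 in

11.6 in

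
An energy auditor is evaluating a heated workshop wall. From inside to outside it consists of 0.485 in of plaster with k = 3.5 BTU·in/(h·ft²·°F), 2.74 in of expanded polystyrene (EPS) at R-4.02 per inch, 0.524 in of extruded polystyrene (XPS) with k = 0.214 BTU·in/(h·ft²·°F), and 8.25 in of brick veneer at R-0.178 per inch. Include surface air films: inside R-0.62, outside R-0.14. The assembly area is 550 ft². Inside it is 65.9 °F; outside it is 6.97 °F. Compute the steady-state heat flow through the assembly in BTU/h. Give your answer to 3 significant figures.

2050 BTU/h

0.485/3.5 = 0.1386
2.74 × 4.02 = 11.01
0.524/0.214 = 2.449
8.25 × 0.178 = 1.468
R_total = 0.62 + 0.1386 + 11.01 + 2.449 + 1.468 + 0.14 = 15.83 ft²·°F·h/BTU
Q = A·ΔT/R = 550 × (65.9 − 6.97) / 15.83 = 2047 BTU/h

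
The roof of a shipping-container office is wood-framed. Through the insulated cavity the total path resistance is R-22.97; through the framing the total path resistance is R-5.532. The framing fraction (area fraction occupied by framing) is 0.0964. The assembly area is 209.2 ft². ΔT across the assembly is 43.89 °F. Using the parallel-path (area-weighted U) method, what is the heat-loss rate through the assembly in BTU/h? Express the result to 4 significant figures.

521.2 BTU/h

U_eff = 0.9036/22.97 + 0.0964/5.532 = 0.039338 + 0.017426 = 0.056764
R_eff = 1/U_eff = 17.617 ft²·°F·h/BTU
Q = 209.2 × 43.89 / 17.617 = 521.2 BTU/h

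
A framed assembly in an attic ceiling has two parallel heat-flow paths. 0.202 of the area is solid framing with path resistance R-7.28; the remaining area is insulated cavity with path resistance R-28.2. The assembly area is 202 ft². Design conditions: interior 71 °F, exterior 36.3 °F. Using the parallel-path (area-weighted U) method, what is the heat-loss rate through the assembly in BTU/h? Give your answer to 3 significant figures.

393 BTU/h

U_eff = 0.798/28.2 + 0.202/7.28 = 0.0283 + 0.02775 = 0.05605
R_eff = 1/U_eff = 17.84 ft²·°F·h/BTU
Q = 202 × (71 − 36.3) / 17.84 = 392.8 BTU/h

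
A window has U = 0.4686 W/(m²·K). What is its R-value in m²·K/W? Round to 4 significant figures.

2.134 m²·K/W

R = 1/U = 1/0.4686 = 2.134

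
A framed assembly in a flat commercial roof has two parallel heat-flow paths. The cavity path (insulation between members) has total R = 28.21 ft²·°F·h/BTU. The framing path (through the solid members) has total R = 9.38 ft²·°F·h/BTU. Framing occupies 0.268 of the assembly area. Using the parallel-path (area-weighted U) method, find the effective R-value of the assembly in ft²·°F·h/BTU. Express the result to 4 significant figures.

U_eff = 0.732/28.21 + 0.268/9.38 = 0.025948 + 0.028571 = 0.05452
R_eff = 1/U_eff = 18.342 ft²·°F·h/BTU

18.34 ft²·°F·h/BTU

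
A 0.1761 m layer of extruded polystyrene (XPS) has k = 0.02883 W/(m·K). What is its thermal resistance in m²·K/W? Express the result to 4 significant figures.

6.108 m²·K/W

R = L/k = 0.1761/0.02883 = 6.1082 m²·K/W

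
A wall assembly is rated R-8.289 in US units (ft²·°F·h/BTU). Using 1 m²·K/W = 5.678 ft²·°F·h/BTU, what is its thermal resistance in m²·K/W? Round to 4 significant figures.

1.460 m²·K/W

R_SI = 8.289/5.678 = 1.4598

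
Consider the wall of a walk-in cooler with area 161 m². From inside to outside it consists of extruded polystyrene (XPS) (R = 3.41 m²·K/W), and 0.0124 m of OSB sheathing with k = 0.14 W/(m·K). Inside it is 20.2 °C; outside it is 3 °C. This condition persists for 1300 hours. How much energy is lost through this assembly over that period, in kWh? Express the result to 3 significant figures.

0.0124/0.14 = 0.08857
R_total = 3.41 + 0.08857 = 3.499 m²·K/W
Q = 161 × (20.2 − 3) / 3.499 = 791.5 W
E = 791.5 W × 1300 h / 1000 = 1029 kWh

1030 kWh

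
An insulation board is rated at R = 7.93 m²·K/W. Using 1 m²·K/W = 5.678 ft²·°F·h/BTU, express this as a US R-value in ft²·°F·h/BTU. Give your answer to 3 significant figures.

R_US = 7.93 × 5.678 = 45.03

45.0 ft²·°F·h/BTU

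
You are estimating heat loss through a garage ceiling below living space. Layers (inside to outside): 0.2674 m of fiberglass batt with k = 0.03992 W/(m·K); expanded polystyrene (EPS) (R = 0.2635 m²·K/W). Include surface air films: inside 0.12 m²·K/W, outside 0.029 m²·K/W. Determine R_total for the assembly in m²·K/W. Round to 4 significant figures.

7.111 m²·K/W

0.2674/0.03992 = 6.6984
R_total = 0.12 + 6.6984 + 0.2635 + 0.029 = 7.1109 m²·K/W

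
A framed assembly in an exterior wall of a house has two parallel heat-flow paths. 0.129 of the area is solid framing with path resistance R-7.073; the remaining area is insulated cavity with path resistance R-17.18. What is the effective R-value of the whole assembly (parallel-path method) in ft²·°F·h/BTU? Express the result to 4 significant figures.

U_eff = 0.871/17.18 + 0.129/7.073 = 0.050698 + 0.018238 = 0.068937
R_eff = 1/U_eff = 14.506 ft²·°F·h/BTU

14.51 ft²·°F·h/BTU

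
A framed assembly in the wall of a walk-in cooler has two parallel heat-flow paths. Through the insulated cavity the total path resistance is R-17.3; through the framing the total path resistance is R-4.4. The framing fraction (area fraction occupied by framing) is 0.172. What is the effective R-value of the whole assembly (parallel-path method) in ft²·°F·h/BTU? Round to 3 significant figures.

11.5 ft²·°F·h/BTU

U_eff = 0.828/17.3 + 0.172/4.4 = 0.04786 + 0.03909 = 0.08695
R_eff = 1/U_eff = 11.5 ft²·°F·h/BTU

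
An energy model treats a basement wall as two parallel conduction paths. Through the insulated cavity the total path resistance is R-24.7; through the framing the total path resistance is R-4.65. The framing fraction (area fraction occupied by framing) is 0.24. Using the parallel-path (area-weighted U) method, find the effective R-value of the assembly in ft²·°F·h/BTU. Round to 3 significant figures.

U_eff = 0.76/24.7 + 0.24/4.65 = 0.03077 + 0.05161 = 0.08238
R_eff = 1/U_eff = 12.14 ft²·°F·h/BTU

12.1 ft²·°F·h/BTU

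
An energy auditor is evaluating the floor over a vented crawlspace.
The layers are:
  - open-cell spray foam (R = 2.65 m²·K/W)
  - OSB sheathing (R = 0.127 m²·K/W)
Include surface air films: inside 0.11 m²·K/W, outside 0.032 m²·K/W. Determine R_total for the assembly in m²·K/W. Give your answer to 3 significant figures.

R_total = 0.11 + 2.65 + 0.127 + 0.032 = 2.919 m²·K/W

2.92 m²·K/W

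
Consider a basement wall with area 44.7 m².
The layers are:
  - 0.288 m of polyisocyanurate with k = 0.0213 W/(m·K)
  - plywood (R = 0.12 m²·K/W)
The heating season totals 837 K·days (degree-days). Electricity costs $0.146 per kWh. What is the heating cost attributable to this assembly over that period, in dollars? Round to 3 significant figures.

0.288/0.0213 = 13.52
R_total = 13.52 + 0.12 = 13.64 m²·K/W
E = A × HDD × 24 / R / 1000 = 44.7 × 837 × 24 / 13.64 / 1000 = 65.83 kWh
Cost = 65.83 × 0.146 = $9.611

9.61 dollars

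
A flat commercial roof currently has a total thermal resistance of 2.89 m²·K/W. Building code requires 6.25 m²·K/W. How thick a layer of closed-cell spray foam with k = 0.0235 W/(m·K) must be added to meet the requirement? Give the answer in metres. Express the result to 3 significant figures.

0.0790 m

ΔR = 6.25 − 2.89 = 3.36 m²·K/W
L = ΔR × k = 3.36 × 0.0235 = 0.07896 m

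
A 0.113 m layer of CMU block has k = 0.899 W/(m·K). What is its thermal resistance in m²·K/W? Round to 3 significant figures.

0.126 m²·K/W

R = L/k = 0.113/0.899 = 0.1257 m²·K/W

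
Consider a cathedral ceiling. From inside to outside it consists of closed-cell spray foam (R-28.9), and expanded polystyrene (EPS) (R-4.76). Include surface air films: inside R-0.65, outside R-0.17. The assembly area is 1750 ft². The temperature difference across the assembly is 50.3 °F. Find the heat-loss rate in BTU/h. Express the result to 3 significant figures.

R_total = 0.65 + 28.9 + 4.76 + 0.17 = 34.48 ft²·°F·h/BTU
Q = A·ΔT/R = 1750 × 50.3 / 34.48 = 2553 BTU/h

2550 BTU/h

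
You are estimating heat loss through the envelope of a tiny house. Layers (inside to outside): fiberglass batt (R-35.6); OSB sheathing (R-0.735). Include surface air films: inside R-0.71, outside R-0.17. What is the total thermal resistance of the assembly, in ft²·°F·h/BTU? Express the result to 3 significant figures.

37.2 ft²·°F·h/BTU

R_total = 0.71 + 35.6 + 0.735 + 0.17 = 37.22 ft²·°F·h/BTU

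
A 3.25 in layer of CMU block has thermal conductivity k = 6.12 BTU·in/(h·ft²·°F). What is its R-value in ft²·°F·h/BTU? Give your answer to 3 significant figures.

0.531 ft²·°F·h/BTU

R = L/k = 3.25/6.12 = 0.531 ft²·°F·h/BTU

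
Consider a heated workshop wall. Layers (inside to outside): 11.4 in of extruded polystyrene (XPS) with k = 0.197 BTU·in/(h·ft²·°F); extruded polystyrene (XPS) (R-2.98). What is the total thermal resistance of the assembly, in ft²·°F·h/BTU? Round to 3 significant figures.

60.8 ft²·°F·h/BTU

11.4/0.197 = 57.87
R_total = 57.87 + 2.98 = 60.85 ft²·°F·h/BTU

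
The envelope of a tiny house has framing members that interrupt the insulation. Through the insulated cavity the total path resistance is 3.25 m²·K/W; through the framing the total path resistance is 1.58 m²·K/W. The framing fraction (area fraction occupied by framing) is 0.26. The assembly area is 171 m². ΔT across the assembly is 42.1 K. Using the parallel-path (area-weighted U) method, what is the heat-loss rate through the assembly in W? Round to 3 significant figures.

2820 W

U_eff = 0.74/3.25 + 0.26/1.58 = 0.2277 + 0.1646 = 0.3922
R_eff = 1/U_eff = 2.549 m²·K/W
Q = 171 × 42.1 / 2.549 = 2824 W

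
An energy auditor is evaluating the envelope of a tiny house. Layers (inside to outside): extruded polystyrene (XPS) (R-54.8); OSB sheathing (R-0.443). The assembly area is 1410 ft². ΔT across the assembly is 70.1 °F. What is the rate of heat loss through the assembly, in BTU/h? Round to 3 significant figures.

R_total = 54.8 + 0.443 = 55.24 ft²·°F·h/BTU
Q = A·ΔT/R = 1410 × 70.1 / 55.24 = 1789 BTU/h

1790 BTU/h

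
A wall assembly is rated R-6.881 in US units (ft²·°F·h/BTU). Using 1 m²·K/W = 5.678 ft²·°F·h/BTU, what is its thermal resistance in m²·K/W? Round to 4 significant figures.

R_SI = 6.881/5.678 = 1.2119

1.212 m²·K/W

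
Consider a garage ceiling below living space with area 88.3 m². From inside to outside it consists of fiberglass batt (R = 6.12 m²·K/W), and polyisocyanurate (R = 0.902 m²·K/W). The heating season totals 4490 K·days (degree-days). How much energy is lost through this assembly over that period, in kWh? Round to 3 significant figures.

R_total = 6.12 + 0.902 = 7.022 m²·K/W
E = A × HDD × 24 / R / 1000 = 88.3 × 4490 × 24 / 7.022 / 1000 = 1355 kWh

1360 kWh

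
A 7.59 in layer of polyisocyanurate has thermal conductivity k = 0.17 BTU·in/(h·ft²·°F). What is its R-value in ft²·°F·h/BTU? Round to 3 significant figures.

44.6 ft²·°F·h/BTU

R = L/k = 7.59/0.17 = 44.65 ft²·°F·h/BTU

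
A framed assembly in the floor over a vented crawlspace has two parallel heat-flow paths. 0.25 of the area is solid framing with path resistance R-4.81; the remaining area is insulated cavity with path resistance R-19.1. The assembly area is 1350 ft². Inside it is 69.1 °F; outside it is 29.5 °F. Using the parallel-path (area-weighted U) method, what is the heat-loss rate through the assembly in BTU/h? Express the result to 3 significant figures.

4880 BTU/h

U_eff = 0.75/19.1 + 0.25/4.81 = 0.03927 + 0.05198 = 0.09124
R_eff = 1/U_eff = 10.96 ft²·°F·h/BTU
Q = 1350 × (69.1 − 29.5) / 10.96 = 4878 BTU/h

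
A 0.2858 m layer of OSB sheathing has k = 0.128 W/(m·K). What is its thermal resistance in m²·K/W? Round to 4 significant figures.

2.233 m²·K/W

R = L/k = 0.2858/0.128 = 2.2328 m²·K/W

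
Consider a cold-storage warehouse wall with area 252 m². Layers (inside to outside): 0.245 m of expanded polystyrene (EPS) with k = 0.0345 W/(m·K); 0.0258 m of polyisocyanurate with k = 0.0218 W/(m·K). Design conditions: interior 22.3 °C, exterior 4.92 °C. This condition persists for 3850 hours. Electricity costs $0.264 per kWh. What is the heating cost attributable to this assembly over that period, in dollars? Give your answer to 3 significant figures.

0.245/0.0345 = 7.101
0.0258/0.0218 = 1.183
R_total = 7.101 + 1.183 = 8.285 m²·K/W
Q = 252 × (22.3 − 4.92) / 8.285 = 528.6 W
E = 528.6 W × 3850 h / 1000 = 2035 kWh
Cost = 2035 × 0.264 = $537.3

537 dollars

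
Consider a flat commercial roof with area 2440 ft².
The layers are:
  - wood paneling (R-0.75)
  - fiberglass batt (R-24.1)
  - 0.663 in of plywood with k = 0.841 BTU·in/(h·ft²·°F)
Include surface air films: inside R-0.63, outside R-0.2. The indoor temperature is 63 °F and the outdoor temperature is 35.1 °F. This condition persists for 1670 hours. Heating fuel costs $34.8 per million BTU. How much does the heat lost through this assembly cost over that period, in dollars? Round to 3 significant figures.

149 dollars

0.663/0.841 = 0.7883
R_total = 0.63 + 0.75 + 24.1 + 0.7883 + 0.2 = 26.47 ft²·°F·h/BTU
Q = 2440 × (63 − 35.1) / 26.47 = 2572 BTU/h
E = 2572 × 1670 = 4295000 BTU
Cost = 4295000/10⁶ × 34.8 = $149.5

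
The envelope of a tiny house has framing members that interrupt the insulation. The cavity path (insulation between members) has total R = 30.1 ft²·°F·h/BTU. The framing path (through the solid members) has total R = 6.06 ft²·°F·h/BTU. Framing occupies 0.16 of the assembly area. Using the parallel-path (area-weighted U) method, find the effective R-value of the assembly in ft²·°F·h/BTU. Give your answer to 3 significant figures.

U_eff = 0.84/30.1 + 0.16/6.06 = 0.02791 + 0.0264 = 0.05431
R_eff = 1/U_eff = 18.41 ft²·°F·h/BTU

18.4 ft²·°F·h/BTU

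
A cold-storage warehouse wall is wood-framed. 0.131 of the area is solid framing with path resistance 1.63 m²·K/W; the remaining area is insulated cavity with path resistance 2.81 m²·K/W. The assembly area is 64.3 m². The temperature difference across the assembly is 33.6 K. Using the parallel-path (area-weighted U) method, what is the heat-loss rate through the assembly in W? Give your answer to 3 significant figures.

U_eff = 0.869/2.81 + 0.131/1.63 = 0.3093 + 0.08037 = 0.3896
R_eff = 1/U_eff = 2.567 m²·K/W
Q = 64.3 × 33.6 / 2.567 = 841.8 W

842 W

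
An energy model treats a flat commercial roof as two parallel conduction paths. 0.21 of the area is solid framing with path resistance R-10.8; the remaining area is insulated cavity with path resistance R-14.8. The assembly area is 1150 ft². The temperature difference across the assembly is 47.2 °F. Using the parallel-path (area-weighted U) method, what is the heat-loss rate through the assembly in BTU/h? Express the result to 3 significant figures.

3950 BTU/h

U_eff = 0.79/14.8 + 0.21/10.8 = 0.05338 + 0.01944 = 0.07282
R_eff = 1/U_eff = 13.73 ft²·°F·h/BTU
Q = 1150 × 47.2 / 13.73 = 3953 BTU/h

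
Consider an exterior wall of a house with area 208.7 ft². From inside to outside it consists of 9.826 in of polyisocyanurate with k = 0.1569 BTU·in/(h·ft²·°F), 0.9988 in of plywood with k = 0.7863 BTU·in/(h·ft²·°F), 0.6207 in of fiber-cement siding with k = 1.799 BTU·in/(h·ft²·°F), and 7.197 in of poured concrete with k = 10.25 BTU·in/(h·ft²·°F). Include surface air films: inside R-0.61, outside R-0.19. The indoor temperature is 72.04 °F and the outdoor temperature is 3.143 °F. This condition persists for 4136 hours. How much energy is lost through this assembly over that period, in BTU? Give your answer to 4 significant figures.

9.826/0.1569 = 62.626
0.9988/0.7863 = 1.2703
0.6207/1.799 = 0.34503
7.197/10.25 = 0.70215
R_total = 0.61 + 62.626 + 1.2703 + 0.34503 + 0.70215 + 0.19 = 65.743 ft²·°F·h/BTU
Q = 208.7 × (72.04 − 3.143) / 65.743 = 218.71 BTU/h
E = 218.71 × 4136 = 904590 BTU

904600 BTU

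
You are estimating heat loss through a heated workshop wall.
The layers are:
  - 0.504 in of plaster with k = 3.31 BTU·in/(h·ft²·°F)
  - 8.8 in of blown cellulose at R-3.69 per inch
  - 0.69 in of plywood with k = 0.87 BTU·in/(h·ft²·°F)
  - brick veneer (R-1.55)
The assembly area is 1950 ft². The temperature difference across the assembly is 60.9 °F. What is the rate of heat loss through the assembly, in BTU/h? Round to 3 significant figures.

0.504/3.31 = 0.1523
8.8 × 3.69 = 32.47
0.69/0.87 = 0.7931
R_total = 0.1523 + 32.47 + 0.7931 + 1.55 = 34.97 ft²·°F·h/BTU
Q = A·ΔT/R = 1950 × 60.9 / 34.97 = 3396 BTU/h

3400 BTU/h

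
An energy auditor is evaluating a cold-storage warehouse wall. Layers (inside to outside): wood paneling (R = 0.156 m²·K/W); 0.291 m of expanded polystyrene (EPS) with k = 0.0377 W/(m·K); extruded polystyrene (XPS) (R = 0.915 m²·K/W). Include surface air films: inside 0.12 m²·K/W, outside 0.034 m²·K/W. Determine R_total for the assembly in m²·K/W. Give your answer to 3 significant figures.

8.94 m²·K/W

0.291/0.0377 = 7.719
R_total = 0.12 + 0.156 + 7.719 + 0.915 + 0.034 = 8.944 m²·K/W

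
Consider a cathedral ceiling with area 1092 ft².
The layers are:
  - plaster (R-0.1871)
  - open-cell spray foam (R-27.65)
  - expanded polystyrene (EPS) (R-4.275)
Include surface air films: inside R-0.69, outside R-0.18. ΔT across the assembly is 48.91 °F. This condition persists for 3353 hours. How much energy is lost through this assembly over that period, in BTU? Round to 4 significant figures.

5430000 BTU

R_total = 0.69 + 0.1871 + 27.65 + 4.275 + 0.18 = 32.982 ft²·°F·h/BTU
Q = 1092 × 48.91 / 32.982 = 1619.4 BTU/h
E = 1619.4 × 3353 = 5429700 BTU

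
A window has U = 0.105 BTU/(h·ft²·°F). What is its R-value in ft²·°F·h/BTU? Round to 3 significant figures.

9.52 ft²·°F·h/BTU

R = 1/U = 1/0.105 = 9.524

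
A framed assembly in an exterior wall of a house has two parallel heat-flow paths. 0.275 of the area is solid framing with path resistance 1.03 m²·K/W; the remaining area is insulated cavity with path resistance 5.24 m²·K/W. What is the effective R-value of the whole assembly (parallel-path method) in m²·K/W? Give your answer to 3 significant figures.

U_eff = 0.725/5.24 + 0.275/1.03 = 0.1384 + 0.267 = 0.4053
R_eff = 1/U_eff = 2.467 m²·K/W

2.47 m²·K/W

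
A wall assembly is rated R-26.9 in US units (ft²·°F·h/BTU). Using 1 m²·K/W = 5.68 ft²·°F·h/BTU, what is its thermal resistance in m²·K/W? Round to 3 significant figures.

4.74 m²·K/W

R_SI = 26.9/5.68 = 4.736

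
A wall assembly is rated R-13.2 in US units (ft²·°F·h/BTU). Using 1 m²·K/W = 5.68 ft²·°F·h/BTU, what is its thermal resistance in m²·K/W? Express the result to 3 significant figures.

R_SI = 13.2/5.68 = 2.324

2.32 m²·K/W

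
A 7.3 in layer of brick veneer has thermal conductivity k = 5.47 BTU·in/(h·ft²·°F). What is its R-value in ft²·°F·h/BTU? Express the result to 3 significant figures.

R = L/k = 7.3/5.47 = 1.335 ft²·°F·h/BTU

1.33 ft²·°F·h/BTU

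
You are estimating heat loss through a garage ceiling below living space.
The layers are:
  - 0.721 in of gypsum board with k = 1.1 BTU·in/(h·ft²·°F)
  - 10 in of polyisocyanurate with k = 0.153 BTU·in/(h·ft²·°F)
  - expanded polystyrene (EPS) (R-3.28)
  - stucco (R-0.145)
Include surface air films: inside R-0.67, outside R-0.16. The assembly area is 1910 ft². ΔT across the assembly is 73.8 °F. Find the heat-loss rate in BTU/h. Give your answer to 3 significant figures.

2010 BTU/h

0.721/1.1 = 0.6555
10/0.153 = 65.36
R_total = 0.67 + 0.6555 + 65.36 + 3.28 + 0.145 + 0.16 = 70.27 ft²·°F·h/BTU
Q = A·ΔT/R = 1910 × 73.8 / 70.27 = 2006 BTU/h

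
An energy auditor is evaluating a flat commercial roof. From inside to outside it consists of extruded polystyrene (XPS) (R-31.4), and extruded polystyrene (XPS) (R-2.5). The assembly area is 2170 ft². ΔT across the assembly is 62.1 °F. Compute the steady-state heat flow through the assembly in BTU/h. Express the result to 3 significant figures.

3980 BTU/h

R_total = 31.4 + 2.5 = 33.9 ft²·°F·h/BTU
Q = A·ΔT/R = 2170 × 62.1 / 33.9 = 3975 BTU/h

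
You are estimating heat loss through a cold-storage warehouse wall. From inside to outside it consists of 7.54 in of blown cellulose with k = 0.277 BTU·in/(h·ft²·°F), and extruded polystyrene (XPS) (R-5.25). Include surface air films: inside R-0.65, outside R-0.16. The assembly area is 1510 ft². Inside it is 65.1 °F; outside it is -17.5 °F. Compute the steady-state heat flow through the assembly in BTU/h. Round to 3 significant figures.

3750 BTU/h

7.54/0.277 = 27.22
R_total = 0.65 + 27.22 + 5.25 + 0.16 = 33.28 ft²·°F·h/BTU
Q = A·ΔT/R = 1510 × (65.1 − (-17.5)) / 33.28 = 3748 BTU/h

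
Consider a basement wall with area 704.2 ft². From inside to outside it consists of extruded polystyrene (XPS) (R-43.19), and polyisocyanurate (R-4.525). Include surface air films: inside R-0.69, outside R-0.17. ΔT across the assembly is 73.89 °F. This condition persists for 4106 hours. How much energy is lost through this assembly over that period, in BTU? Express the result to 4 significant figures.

4398000 BTU

R_total = 0.69 + 43.19 + 4.525 + 0.17 = 48.575 ft²·°F·h/BTU
Q = 704.2 × 73.89 / 48.575 = 1071.2 BTU/h
E = 1071.2 × 4106 = 4398300 BTU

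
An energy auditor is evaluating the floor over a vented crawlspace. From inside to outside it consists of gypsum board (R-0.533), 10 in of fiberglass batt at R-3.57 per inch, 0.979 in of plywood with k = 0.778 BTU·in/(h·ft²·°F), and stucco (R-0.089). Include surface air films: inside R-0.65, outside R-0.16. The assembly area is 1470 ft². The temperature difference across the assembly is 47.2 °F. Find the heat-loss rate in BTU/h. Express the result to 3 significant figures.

10 × 3.57 = 35.7
0.979/0.778 = 1.258
R_total = 0.65 + 0.533 + 35.7 + 1.258 + 0.089 + 0.16 = 38.39 ft²·°F·h/BTU
Q = A·ΔT/R = 1470 × 47.2 / 38.39 = 1807 BTU/h

1810 BTU/h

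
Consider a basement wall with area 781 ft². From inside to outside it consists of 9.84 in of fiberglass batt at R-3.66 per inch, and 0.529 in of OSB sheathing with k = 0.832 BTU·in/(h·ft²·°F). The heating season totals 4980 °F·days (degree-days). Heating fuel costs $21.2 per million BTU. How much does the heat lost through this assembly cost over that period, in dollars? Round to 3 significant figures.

54.0 dollars

9.84 × 3.66 = 36.01
0.529/0.832 = 0.6358
R_total = 36.01 + 0.6358 = 36.65 ft²·°F·h/BTU
E = A × HDD × 24 / R = 781 × 4980 × 24 / 36.65 = 2547000 BTU
Cost = 2547000/10⁶ × 21.2 = $53.99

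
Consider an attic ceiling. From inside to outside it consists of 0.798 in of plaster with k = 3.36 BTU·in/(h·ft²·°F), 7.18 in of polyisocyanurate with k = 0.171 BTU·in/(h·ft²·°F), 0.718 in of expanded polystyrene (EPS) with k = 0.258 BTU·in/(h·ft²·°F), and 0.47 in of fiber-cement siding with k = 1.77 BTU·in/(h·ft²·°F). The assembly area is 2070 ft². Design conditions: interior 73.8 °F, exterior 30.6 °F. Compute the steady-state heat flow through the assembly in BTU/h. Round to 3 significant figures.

0.798/3.36 = 0.2375
7.18/0.171 = 41.99
0.718/0.258 = 2.783
0.47/1.77 = 0.2655
R_total = 0.2375 + 41.99 + 2.783 + 0.2655 = 45.27 ft²·°F·h/BTU
Q = A·ΔT/R = 2070 × (73.8 − 30.6) / 45.27 = 1975 BTU/h

1980 BTU/h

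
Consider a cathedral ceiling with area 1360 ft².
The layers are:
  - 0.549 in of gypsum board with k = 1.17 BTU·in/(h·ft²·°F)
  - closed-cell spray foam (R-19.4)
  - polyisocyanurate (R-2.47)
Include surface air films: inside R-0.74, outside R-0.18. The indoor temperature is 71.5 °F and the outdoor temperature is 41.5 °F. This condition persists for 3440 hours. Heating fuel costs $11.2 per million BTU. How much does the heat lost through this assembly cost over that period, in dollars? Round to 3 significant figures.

67.6 dollars

0.549/1.17 = 0.4692
R_total = 0.74 + 0.4692 + 19.4 + 2.47 + 0.18 = 23.26 ft²·°F·h/BTU
Q = 1360 × (71.5 − 41.5) / 23.26 = 1754 BTU/h
E = 1754 × 3440 = 6034000 BTU
Cost = 6034000/10⁶ × 11.2 = $67.58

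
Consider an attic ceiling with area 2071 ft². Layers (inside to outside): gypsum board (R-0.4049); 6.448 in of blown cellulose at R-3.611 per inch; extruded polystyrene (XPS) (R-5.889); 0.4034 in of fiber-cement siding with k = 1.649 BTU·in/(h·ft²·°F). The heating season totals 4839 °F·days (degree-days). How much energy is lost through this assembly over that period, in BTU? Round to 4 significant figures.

6.448 × 3.611 = 23.284
0.4034/1.649 = 0.24463
R_total = 0.4049 + 23.284 + 5.889 + 0.24463 = 29.822 ft²·°F·h/BTU
E = A × HDD × 24 / R = 2071 × 4839 × 24 / 29.822 = 8065000 BTU

8065000 BTU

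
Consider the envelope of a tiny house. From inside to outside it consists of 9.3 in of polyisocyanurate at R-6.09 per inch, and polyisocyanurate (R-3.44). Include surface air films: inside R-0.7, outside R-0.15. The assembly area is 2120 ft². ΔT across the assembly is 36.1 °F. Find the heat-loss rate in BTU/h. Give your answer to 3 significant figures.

1260 BTU/h

9.3 × 6.09 = 56.64
R_total = 0.7 + 56.64 + 3.44 + 0.15 = 60.93 ft²·°F·h/BTU
Q = A·ΔT/R = 2120 × 36.1 / 60.93 = 1256 BTU/h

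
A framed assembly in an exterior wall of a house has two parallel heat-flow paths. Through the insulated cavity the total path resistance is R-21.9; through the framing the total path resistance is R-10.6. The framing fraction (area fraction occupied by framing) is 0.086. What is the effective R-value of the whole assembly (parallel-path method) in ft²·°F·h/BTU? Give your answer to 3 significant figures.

U_eff = 0.914/21.9 + 0.086/10.6 = 0.04174 + 0.008113 = 0.04985
R_eff = 1/U_eff = 20.06 ft²·°F·h/BTU

20.1 ft²·°F·h/BTU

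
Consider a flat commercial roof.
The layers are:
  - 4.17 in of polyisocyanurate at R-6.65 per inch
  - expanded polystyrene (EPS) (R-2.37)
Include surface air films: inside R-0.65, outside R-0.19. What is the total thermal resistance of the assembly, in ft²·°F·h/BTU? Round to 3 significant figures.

4.17 × 6.65 = 27.73
R_total = 0.65 + 27.73 + 2.37 + 0.19 = 30.94 ft²·°F·h/BTU

30.9 ft²·°F·h/BTU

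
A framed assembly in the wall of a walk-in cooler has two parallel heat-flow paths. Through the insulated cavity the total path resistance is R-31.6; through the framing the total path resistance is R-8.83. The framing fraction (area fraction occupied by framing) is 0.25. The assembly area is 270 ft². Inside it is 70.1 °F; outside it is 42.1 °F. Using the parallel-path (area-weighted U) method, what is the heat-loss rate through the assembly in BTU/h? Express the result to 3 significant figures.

393 BTU/h

U_eff = 0.75/31.6 + 0.25/8.83 = 0.02373 + 0.02831 = 0.05205
R_eff = 1/U_eff = 19.21 ft²·°F·h/BTU
Q = 270 × (70.1 − 42.1) / 19.21 = 393.5 BTU/h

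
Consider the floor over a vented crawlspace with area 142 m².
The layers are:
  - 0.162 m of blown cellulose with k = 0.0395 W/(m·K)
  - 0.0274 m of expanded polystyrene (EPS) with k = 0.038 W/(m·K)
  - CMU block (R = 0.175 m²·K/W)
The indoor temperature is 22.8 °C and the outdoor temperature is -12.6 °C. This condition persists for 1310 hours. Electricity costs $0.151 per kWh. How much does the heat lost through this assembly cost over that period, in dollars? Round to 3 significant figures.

0.162/0.0395 = 4.101
0.0274/0.038 = 0.7211
R_total = 4.101 + 0.7211 + 0.175 = 4.997 m²·K/W
Q = 142 × (22.8 − (-12.6)) / 4.997 = 1006 W
E = 1006 W × 1310 h / 1000 = 1318 kWh
Cost = 1318 × 0.151 = $199

199 dollars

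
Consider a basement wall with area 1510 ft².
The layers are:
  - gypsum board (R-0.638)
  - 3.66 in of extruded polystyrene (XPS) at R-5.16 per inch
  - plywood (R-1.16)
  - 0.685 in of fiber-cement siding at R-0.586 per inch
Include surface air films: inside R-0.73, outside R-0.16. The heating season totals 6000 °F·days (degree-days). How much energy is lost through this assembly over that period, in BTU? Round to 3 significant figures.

9890000 BTU

3.66 × 5.16 = 18.89
0.685 × 0.586 = 0.4014
R_total = 0.73 + 0.638 + 18.89 + 1.16 + 0.4014 + 0.16 = 21.98 ft²·°F·h/BTU
E = A × HDD × 24 / R = 1510 × 6000 × 24 / 21.98 = 9895000 BTU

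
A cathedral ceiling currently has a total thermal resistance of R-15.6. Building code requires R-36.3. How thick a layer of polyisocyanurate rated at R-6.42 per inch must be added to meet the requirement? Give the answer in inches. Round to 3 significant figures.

3.22 in

ΔR = 36.3 − 15.6 = 20.7 ft²·°F·h/BTU
L = ΔR / (R/in) = 20.7/6.42 = 3.224 in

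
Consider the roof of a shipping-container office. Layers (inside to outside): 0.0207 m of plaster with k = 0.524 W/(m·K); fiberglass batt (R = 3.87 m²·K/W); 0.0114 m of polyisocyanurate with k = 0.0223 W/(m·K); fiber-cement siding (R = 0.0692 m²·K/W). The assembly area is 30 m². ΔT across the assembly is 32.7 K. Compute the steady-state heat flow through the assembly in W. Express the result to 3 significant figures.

0.0207/0.524 = 0.0395
0.0114/0.0223 = 0.5112
R_total = 0.0395 + 3.87 + 0.5112 + 0.0692 = 4.49 m²·K/W
Q = A·ΔT/R = 30 × 32.7 / 4.49 = 218.5 W

218 W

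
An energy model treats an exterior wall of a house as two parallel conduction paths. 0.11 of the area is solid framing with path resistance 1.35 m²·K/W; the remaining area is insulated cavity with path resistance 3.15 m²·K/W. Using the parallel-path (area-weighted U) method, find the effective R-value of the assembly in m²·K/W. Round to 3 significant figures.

2.75 m²·K/W

U_eff = 0.89/3.15 + 0.11/1.35 = 0.2825 + 0.08148 = 0.364
R_eff = 1/U_eff = 2.747 m²·K/W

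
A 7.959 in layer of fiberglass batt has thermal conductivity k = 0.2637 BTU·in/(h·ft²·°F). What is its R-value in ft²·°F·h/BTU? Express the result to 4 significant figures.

R = L/k = 7.959/0.2637 = 30.182 ft²·°F·h/BTU

30.18 ft²·°F·h/BTU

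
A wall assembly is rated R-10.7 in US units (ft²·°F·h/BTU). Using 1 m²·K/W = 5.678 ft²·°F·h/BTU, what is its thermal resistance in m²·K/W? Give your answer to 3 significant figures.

R_SI = 10.7/5.678 = 1.884

1.88 m²·K/W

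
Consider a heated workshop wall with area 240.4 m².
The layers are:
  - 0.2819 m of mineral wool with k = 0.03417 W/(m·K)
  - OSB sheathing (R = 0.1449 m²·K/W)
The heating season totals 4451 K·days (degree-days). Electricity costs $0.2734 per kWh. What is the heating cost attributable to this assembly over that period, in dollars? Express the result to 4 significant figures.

836.4 dollars

0.2819/0.03417 = 8.2499
R_total = 8.2499 + 0.1449 = 8.3948 m²·K/W
E = A × HDD × 24 / R / 1000 = 240.4 × 4451 × 24 / 8.3948 / 1000 = 3059.1 kWh
Cost = 3059.1 × 0.2734 = $836.35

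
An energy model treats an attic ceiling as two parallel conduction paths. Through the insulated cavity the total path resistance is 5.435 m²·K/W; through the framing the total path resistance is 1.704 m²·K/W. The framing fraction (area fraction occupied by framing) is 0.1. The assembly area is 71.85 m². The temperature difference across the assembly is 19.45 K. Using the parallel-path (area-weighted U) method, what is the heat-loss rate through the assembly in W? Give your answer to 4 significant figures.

313.4 W

U_eff = 0.9/5.435 + 0.1/1.704 = 0.16559 + 0.058685 = 0.22428
R_eff = 1/U_eff = 4.4587 m²·K/W
Q = 71.85 × 19.45 / 4.4587 = 313.43 W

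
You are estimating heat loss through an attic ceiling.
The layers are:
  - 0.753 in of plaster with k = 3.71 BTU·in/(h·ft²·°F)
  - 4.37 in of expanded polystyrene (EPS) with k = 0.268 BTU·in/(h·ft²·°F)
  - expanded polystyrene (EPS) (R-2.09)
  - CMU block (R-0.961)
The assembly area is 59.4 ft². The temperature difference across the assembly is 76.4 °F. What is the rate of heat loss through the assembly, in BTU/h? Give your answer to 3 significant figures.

0.753/3.71 = 0.203
4.37/0.268 = 16.31
R_total = 0.203 + 16.31 + 2.09 + 0.961 = 19.56 ft²·°F·h/BTU
Q = A·ΔT/R = 59.4 × 76.4 / 19.56 = 232 BTU/h

232 BTU/h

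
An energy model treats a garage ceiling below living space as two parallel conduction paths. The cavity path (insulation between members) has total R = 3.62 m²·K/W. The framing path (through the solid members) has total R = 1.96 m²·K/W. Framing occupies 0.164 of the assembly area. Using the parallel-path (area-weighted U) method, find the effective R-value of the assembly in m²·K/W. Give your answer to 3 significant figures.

U_eff = 0.836/3.62 + 0.164/1.96 = 0.2309 + 0.08367 = 0.3146
R_eff = 1/U_eff = 3.179 m²·K/W

3.18 m²·K/W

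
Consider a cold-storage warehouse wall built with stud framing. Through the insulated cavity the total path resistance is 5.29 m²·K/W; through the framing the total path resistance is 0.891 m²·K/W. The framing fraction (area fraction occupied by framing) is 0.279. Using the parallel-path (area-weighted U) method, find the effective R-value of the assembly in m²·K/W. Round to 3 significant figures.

U_eff = 0.721/5.29 + 0.279/0.891 = 0.1363 + 0.3131 = 0.4494
R_eff = 1/U_eff = 2.225 m²·K/W

2.23 m²·K/W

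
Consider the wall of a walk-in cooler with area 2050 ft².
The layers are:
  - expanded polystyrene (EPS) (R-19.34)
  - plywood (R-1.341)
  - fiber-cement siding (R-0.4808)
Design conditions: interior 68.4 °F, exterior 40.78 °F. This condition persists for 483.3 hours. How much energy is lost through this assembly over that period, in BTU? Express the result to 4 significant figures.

1293000 BTU

R_total = 19.34 + 1.341 + 0.4808 = 21.162 ft²·°F·h/BTU
Q = 2050 × (68.4 − 40.78) / 21.162 = 2675.6 BTU/h
E = 2675.6 × 483.3 = 1293100 BTU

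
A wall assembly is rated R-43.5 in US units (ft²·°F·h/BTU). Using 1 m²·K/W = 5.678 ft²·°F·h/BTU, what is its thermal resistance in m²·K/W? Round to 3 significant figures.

7.66 m²·K/W

R_SI = 43.5/5.678 = 7.661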